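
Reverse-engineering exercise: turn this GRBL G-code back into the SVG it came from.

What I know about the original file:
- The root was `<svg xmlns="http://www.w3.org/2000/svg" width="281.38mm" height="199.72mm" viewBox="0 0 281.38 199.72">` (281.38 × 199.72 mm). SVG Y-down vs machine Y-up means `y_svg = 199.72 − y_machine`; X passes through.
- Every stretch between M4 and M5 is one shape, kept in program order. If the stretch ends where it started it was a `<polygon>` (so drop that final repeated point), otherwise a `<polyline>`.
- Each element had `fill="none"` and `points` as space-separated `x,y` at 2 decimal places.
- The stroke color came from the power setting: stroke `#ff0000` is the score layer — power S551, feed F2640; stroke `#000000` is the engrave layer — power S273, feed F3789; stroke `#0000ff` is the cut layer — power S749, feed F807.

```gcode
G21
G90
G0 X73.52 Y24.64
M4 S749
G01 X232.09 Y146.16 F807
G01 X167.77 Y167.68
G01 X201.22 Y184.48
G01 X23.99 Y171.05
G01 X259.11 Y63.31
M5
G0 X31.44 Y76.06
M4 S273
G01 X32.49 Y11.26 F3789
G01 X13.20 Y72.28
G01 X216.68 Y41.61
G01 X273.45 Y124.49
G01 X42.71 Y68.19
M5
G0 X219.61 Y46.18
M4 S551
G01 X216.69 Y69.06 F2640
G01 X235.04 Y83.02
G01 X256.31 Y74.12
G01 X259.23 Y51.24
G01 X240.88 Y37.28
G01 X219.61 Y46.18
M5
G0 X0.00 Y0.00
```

y_svg = 199.72 − y_m.

[1] S749→`#0000ff` (cut); open run; points: 73.52,175.08 232.09,53.56 167.77,32.04 201.22,15.24 23.99,28.67 259.11,136.41

[2] S273→`#000000` (engrave); open run; points: 31.44,123.66 32.49,188.46 13.20,127.44 216.68,158.11 273.45,75.23 42.71,131.53

[3] S551→`#ff0000` (score); closed run; points: 219.61,153.54 216.69,130.66 235.04,116.70 256.31,125.60 259.23,148.48 240.88,162.44

<svg xmlns="http://www.w3.org/2000/svg" width="281.38mm" height="199.72mm" viewBox="0 0 281.38 199.72">
  <polyline points="73.52,175.08 232.09,53.56 167.77,32.04 201.22,15.24 23.99,28.67 259.11,136.41" fill="none" stroke="#0000ff"/>
  <polyline points="31.44,123.66 32.49,188.46 13.20,127.44 216.68,158.11 273.45,75.23 42.71,131.53" fill="none" stroke="#000000"/>
  <polygon points="219.61,153.54 216.69,130.66 235.04,116.70 256.31,125.60 259.23,148.48 240.88,162.44" fill="none" stroke="#ff0000"/>
</svg>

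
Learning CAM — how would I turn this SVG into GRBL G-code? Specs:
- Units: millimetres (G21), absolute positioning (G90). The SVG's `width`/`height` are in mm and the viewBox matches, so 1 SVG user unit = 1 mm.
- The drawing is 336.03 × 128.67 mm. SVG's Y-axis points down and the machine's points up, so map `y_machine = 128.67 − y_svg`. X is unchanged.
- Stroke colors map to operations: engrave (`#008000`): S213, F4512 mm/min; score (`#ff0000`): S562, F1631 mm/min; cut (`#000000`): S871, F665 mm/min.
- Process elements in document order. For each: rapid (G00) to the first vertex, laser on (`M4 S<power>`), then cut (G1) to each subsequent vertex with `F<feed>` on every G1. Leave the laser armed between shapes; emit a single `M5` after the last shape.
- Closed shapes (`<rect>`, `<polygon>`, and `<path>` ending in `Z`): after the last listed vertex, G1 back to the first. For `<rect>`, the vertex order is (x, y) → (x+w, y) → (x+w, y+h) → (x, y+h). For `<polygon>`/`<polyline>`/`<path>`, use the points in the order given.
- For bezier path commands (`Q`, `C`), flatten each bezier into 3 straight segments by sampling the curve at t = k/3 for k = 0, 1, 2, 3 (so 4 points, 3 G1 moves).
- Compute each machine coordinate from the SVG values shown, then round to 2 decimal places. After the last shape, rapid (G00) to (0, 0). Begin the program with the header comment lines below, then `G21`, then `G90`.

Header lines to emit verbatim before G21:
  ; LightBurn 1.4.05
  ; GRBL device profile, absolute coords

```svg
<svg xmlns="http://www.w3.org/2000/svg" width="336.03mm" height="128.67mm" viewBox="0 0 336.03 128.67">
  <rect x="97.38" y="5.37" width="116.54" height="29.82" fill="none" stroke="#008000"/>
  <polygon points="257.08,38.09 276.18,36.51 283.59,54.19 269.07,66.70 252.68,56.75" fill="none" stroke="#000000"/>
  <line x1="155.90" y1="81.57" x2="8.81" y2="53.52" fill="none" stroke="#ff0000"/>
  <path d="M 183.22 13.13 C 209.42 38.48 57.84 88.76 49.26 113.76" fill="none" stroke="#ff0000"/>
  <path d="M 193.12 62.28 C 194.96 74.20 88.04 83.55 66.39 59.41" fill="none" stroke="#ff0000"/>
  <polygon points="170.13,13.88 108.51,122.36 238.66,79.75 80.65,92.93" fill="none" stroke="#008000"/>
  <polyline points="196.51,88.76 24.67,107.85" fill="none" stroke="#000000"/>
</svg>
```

1 u = 1 mm; y_m = 128.67 − y.

[1] `<rect>` rectangle, #008000→engrave S213 F4512: (97.38,123.30) → (213.92,123.30) → (213.92,93.48) → (97.38,93.48) → (97.38,123.30) (closed)

[2] `<polygon>` regular polygon, #000000→cut S871 F665: (257.08,90.58) → (276.18,92.16) → (283.59,74.48) → (269.07,61.97) → (252.68,71.92) → (257.08,90.58) (closed)

[3] `<line>` line segment, #ff0000→score S562 F1631: (155.90,47.10) → (8.81,75.15)

[4] `<path>` cubic bezier, #ff0000→score S562 F1631: (183.22,115.54) → (162.04,83.74) → (93.63,46.48) → (49.26,14.91)

[5] `<path>` cubic bezier, #ff0000→score S562 F1631: (193.12,66.39) → (165.89,56.47) → (109.28,55.14) → (66.39,69.26)

[6] `<polygon>` closed polygon, #008000→engrave S213 F4512: (170.13,114.79) → (108.51,6.31) → (238.66,48.92) → (80.65,35.74) → (170.13,114.79) (closed)

[7] `<polyline>` line segment, #000000→cut S871 F665: (196.51,39.91) → (24.67,20.82)

; LightBurn 1.4.05
; GRBL device profile, absolute coords
G21
G90
G00 X97.38 Y123.30
M4 S213
G1 X213.92 Y123.30 F4512
G1 X213.92 Y93.48 F4512
G1 X97.38 Y93.48 F4512
G1 X97.38 Y123.30 F4512
G00 X257.08 Y90.58
M4 S871
G1 X276.18 Y92.16 F665
G1 X283.59 Y74.48 F665
G1 X269.07 Y61.97 F665
G1 X252.68 Y71.92 F665
G1 X257.08 Y90.58 F665
G00 X155.90 Y47.10
M4 S562
G1 X8.81 Y75.15 F1631
G00 X183.22 Y115.54
M4 S562
G1 X162.04 Y83.74 F1631
G1 X93.63 Y46.48 F1631
G1 X49.26 Y14.91 F1631
G00 X193.12 Y66.39
M4 S562
G1 X165.89 Y56.47 F1631
G1 X109.28 Y55.14 F1631
G1 X66.39 Y69.26 F1631
G00 X170.13 Y114.79
M4 S213
G1 X108.51 Y6.31 F4512
G1 X238.66 Y48.92 F4512
G1 X80.65 Y35.74 F4512
G1 X170.13 Y114.79 F4512
G00 X196.51 Y39.91
M4 S871
G1 X24.67 Y20.82 F665
M5
G00 X0.00 Y0.00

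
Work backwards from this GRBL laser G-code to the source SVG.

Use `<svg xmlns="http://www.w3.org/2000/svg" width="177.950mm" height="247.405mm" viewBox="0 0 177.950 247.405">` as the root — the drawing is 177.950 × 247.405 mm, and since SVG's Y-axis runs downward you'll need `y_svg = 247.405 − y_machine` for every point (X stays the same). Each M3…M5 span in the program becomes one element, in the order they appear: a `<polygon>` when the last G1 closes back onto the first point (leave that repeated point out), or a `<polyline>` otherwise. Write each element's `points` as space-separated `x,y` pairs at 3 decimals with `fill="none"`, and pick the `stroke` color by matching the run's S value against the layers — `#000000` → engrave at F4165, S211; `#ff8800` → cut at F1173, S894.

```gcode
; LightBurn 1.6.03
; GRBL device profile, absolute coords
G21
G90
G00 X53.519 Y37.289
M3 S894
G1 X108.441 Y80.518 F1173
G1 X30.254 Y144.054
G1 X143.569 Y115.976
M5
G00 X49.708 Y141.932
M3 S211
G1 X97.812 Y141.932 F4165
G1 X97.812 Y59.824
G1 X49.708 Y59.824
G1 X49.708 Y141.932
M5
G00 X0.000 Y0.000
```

Each laser-on run becomes one SVG element. Flip Y back into SVG space with y_svg = 247.405 − y_machine.

Run 1: S894 ⇒ cut layer `#ff8800`. The run is open, so emit a `<polyline>` with points (Y-flipped): 53.519,210.116 108.441,166.887 30.254,103.351 143.569,131.429.

Run 2: the run's S211 means `#000000` (engrave). The run returns to its start, so emit a `<polygon>` with points (Y-flipped): 49.708,105.473 97.812,105.473 97.812,187.581 49.708,187.581.

<svg xmlns="http://www.w3.org/2000/svg" width="177.950mm" height="247.405mm" viewBox="0 0 177.950 247.405">
  <polyline points="53.519,210.116 108.441,166.887 30.254,103.351 143.569,131.429" fill="none" stroke="#ff8800"/>
  <polygon points="49.708,105.473 97.812,105.473 97.812,187.581 49.708,187.581" fill="none" stroke="#000000"/>
</svg>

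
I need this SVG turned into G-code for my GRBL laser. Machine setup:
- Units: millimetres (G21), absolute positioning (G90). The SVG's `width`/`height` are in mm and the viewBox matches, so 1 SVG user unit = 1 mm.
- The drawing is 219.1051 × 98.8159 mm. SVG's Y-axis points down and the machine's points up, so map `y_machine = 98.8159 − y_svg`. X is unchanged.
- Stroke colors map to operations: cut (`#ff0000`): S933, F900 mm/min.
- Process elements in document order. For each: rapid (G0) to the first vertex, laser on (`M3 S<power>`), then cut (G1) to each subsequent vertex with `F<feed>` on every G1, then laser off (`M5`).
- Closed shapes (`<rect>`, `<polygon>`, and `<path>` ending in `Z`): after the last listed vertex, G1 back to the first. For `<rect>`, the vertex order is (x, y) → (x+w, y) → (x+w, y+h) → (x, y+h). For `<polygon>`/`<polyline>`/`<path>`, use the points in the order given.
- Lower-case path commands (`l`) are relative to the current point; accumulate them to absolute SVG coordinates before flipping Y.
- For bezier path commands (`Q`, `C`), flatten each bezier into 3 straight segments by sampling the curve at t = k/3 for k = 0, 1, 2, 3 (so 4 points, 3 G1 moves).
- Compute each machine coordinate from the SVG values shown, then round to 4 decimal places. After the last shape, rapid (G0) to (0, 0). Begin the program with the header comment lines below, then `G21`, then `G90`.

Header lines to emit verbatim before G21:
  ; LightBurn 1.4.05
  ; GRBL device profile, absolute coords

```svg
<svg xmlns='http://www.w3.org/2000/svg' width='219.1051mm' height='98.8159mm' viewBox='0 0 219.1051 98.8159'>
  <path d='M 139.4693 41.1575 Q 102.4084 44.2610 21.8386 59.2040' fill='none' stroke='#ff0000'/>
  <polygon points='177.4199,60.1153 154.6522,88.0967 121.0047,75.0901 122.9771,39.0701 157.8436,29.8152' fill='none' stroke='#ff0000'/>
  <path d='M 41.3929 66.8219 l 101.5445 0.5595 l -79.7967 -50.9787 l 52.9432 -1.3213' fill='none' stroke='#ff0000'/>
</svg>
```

1 u = 1 mm; y_m = 98.8159 − y.

[1] `<path>` quadratic bezier, #ff0000→cut S933 F900: (139.4693,57.6584) → (109.9277,54.2739) → (70.7175,48.2584) → (21.8386,39.6119)

[2] `<polygon>` regular polygon, #ff0000→cut S933 F900: (177.4199,38.7006) → (154.6522,10.7192) → (121.0047,23.7258) → (122.9771,59.7458) → (157.8436,69.0007) → (177.4199,38.7006) (closed)

[3] `<path>` open polyline, #ff0000→cut S933 F900: (41.3929,31.9940) → (142.9374,31.4345) → (63.1407,82.4132) → (116.0839,83.7345)

; LightBurn 1.4.05
; GRBL device profile, absolute coords
G21
G90
G0 X139.4693 Y57.6584
M3 S933
G1 X109.9277 Y54.2739 F900
G1 X70.7175 Y48.2584 F900
G1 X21.8386 Y39.6119 F900
M5
G0 X177.4199 Y38.7006
M3 S933
G1 X154.6522 Y10.7192 F900
G1 X121.0047 Y23.7258 F900
G1 X122.9771 Y59.7458 F900
G1 X157.8436 Y69.0007 F900
G1 X177.4199 Y38.7006 F900
M5
G0 X41.3929 Y31.9940
M3 S933
G1 X142.9374 Y31.4345 F900
G1 X63.1407 Y82.4132 F900
G1 X116.0839 Y83.7345 F900
M5
G0 X0.0000 Y0.0000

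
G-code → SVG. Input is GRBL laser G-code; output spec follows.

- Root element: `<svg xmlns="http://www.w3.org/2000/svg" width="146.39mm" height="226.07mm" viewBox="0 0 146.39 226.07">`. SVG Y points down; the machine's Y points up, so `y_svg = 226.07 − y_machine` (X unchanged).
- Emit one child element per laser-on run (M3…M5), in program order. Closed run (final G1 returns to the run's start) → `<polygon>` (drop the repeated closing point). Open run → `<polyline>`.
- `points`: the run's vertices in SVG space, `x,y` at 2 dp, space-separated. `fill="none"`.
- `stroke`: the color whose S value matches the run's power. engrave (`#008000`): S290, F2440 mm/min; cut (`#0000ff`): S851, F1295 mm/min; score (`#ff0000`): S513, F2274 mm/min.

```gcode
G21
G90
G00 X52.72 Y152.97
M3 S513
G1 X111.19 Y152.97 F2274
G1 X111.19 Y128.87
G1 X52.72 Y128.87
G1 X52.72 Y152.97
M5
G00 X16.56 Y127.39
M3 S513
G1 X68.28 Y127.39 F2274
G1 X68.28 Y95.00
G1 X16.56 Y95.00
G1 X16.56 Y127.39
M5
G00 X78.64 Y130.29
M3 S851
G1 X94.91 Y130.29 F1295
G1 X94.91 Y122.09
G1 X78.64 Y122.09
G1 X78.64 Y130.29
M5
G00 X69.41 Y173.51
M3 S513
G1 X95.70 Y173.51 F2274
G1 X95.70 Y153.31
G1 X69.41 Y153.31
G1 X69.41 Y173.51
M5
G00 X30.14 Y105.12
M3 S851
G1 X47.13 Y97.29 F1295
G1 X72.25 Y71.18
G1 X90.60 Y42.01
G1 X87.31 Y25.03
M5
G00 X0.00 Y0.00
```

Machine Y-up, SVG Y-down with viewBox height 226.07, so y_svg = 226.07 − y_machine; X carries over.

Run 1: S513 ⇒ score layer `#ff0000`. The run returns to its start, so emit a `<polygon>` with points (Y-flipped): 52.72,73.10 111.19,73.10 111.19,97.20 52.72,97.20.

Run 2: S513 ⇒ score layer `#ff0000`. The run returns to its start, so emit a `<polygon>` with points (Y-flipped): 16.56,98.68 68.28,98.68 68.28,131.07 16.56,131.07.

Run 3: S851 ⇒ cut layer `#0000ff`. The run returns to its start, so emit a `<polygon>` with points (Y-flipped): 78.64,95.78 94.91,95.78 94.91,103.98 78.64,103.98.

Run 4: S513 ⇒ score layer `#ff0000`. The run returns to its start, so emit a `<polygon>` with points (Y-flipped): 69.41,52.56 95.70,52.56 95.70,72.76 69.41,72.76.

Run 5: S851 ⇒ cut layer `#0000ff`. The run is open, so emit a `<polyline>` with points (Y-flipped): 30.14,120.95 47.13,128.78 72.25,154.89 90.60,184.06 87.31,201.04.

<svg xmlns="http://www.w3.org/2000/svg" width="146.39mm" height="226.07mm" viewBox="0 0 146.39 226.07">
  <polygon points="52.72,73.10 111.19,73.10 111.19,97.20 52.72,97.20" fill="none" stroke="#ff0000"/>
  <polygon points="16.56,98.68 68.28,98.68 68.28,131.07 16.56,131.07" fill="none" stroke="#ff0000"/>
  <polygon points="78.64,95.78 94.91,95.78 94.91,103.98 78.64,103.98" fill="none" stroke="#0000ff"/>
  <polygon points="69.41,52.56 95.70,52.56 95.70,72.76 69.41,72.76" fill="none" stroke="#ff0000"/>
  <polyline points="30.14,120.95 47.13,128.78 72.25,154.89 90.60,184.06 87.31,201.04" fill="none" stroke="#0000ff"/>
</svg>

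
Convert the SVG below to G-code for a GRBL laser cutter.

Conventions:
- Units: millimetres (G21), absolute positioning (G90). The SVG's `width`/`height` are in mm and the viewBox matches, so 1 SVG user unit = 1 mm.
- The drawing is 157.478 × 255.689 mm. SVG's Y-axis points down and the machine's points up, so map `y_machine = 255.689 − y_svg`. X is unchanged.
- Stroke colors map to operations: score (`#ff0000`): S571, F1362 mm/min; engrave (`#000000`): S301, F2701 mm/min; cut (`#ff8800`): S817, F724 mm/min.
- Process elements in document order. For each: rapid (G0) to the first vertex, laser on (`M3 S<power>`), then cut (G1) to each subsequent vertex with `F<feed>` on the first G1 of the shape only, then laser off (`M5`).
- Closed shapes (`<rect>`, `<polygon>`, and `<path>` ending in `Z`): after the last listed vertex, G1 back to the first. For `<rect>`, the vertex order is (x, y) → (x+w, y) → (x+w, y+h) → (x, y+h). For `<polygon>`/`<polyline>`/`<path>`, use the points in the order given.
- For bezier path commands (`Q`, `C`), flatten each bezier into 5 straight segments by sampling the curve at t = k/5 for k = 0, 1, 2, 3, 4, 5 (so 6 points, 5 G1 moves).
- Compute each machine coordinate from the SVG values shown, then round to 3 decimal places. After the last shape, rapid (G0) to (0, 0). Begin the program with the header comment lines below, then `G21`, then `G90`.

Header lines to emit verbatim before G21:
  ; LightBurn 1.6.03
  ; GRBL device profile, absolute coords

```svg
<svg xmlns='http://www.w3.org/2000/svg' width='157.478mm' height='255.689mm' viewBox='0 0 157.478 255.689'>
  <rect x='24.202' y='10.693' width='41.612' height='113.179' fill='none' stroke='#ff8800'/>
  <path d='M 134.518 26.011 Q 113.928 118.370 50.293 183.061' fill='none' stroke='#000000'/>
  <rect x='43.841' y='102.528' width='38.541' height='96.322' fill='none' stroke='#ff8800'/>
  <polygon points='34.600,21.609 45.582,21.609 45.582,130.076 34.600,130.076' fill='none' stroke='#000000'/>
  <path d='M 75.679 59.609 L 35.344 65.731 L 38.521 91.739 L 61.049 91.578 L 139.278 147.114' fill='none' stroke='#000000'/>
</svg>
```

; LightBurn 1.6.03
; GRBL device profile, absolute coords
G21
G90
G0 X24.202 Y244.996
M3 S817
G1 X65.814 Y244.996 F724
G1 X65.814 Y131.817
G1 X24.202 Y131.817
G1 X24.202 Y244.996
M5
G0 X134.518 Y229.678
M3 S301
G1 X124.560 Y193.841 F2701
G1 X111.159 Y160.218
G1 X94.314 Y128.808
G1 X74.025 Y99.611
G1 X50.293 Y72.628
M5
G0 X43.841 Y153.161
M3 S817
G1 X82.382 Y153.161 F724
G1 X82.382 Y56.839
G1 X43.841 Y56.839
G1 X43.841 Y153.161
M5
G0 X34.600 Y234.080
M3 S301
G1 X45.582 Y234.080 F2701
G1 X45.582 Y125.613
G1 X34.600 Y125.613
G1 X34.600 Y234.080
M5
G0 X75.679 Y196.080
M3 S301
G1 X35.344 Y189.958 F2701
G1 X38.521 Y163.950
G1 X61.049 Y164.111
G1 X139.278 Y108.575
M5
G0 X0.000 Y0.000

viewBox `0 0 157.478 255.689` with mm width/height → 1 unit = 1 mm. Flip: y_m = 255.689 − y_svg.

**Shape 1** — `<rect>` rectangle, stroke `#ff8800` → cut (S817, F724). Machine vertices: (24.202,244.996) → (65.814,244.996) → (65.814,131.817) → (24.202,131.817) → (24.202,244.996). Closed: final G1 returns to the first vertex.

**Shape 2** — `<path>` quadratic bezier, stroke `#000000` → engrave (S301, F2701). Control points (SVG): P0=(134.518,26.011), P1=(113.928,118.370), P2=(50.293,183.061); sampled at t=k/5. Machine vertices: (134.518,229.678) → (124.560,193.841) → (111.159,160.218) → (94.314,128.808) → (74.025,99.611) → (50.293,72.628). Open path.

**Shape 3** — `<rect>` rectangle, stroke `#ff8800` → cut (S817, F724). Machine vertices: (43.841,153.161) → (82.382,153.161) → (82.382,56.839) → (43.841,56.839) → (43.841,153.161). Closed: final G1 returns to the first vertex.

**Shape 4** — `<polygon>` rectangle, stroke `#000000` → engrave (S301, F2701). Machine vertices: (34.600,234.080) → (45.582,234.080) → (45.582,125.613) → (34.600,125.613) → (34.600,234.080). Closed: final G1 returns to the first vertex.

**Shape 5** — `<path>` open polyline, stroke `#000000` → engrave (S301, F2701). Machine vertices: (75.679,196.080) → (35.344,189.958) → (38.521,163.950) → (61.049,164.111) → (139.278,108.575). Open path.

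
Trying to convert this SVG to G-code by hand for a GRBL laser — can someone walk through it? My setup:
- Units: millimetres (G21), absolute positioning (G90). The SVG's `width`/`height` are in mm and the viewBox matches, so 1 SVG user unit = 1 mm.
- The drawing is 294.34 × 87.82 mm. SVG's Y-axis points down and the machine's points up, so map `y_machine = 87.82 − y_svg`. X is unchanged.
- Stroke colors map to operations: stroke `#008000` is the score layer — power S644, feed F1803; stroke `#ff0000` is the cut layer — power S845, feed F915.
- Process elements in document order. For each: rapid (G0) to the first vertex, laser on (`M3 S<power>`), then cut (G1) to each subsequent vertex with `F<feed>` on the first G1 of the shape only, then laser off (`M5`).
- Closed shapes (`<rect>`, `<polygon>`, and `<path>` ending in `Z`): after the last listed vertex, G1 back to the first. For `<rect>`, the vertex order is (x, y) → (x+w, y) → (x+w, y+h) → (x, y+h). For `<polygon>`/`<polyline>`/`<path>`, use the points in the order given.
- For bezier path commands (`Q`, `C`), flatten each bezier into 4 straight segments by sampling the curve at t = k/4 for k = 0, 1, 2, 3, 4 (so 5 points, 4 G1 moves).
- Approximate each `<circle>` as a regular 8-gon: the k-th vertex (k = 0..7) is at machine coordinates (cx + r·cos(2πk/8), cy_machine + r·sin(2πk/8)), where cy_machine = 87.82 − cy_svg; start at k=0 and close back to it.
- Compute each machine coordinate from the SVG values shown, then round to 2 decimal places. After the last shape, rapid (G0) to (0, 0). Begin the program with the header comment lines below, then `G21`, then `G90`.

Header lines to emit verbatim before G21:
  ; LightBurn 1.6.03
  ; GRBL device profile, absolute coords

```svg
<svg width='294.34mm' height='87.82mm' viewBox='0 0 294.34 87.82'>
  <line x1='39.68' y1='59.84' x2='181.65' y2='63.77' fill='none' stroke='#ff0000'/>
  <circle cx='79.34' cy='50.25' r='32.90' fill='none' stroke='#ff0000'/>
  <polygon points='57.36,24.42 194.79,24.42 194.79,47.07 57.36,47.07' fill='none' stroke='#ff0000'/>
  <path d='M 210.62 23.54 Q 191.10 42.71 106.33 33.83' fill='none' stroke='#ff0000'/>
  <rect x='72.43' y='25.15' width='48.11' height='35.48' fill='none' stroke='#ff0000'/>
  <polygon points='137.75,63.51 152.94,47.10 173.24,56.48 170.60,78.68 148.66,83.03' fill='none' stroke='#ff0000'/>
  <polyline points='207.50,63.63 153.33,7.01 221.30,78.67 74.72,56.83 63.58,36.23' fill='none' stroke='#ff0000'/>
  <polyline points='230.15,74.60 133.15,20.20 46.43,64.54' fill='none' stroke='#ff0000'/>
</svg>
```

; LightBurn 1.6.03
; GRBL device profile, absolute coords
G21
G90
G0 X39.68 Y27.98
M3 S845
G1 X181.65 Y24.05 F915
M5
G0 X112.24 Y37.57
M3 S845
G1 X102.60 Y60.83 F915
G1 X79.34 Y70.47
G1 X56.08 Y60.83
G1 X46.44 Y37.57
G1 X56.08 Y14.31
G1 X79.34 Y4.67
G1 X102.60 Y14.31
G1 X112.24 Y37.57
M5
G0 X57.36 Y63.40
M3 S845
G1 X194.79 Y63.40 F915
G1 X194.79 Y40.75
G1 X57.36 Y40.75
G1 X57.36 Y63.40
M5
G0 X210.62 Y64.28
M3 S845
G1 X196.78 Y56.45 F915
G1 X174.79 Y52.12
G1 X144.64 Y51.30
G1 X106.33 Y53.99
M5
G0 X72.43 Y62.67
M3 S845
G1 X120.54 Y62.67 F915
G1 X120.54 Y27.19
G1 X72.43 Y27.19
G1 X72.43 Y62.67
M5
G0 X137.75 Y24.31
M3 S845
G1 X152.94 Y40.72 F915
G1 X173.24 Y31.34
G1 X170.60 Y9.14
G1 X148.66 Y4.79
G1 X137.75 Y24.31
M5
G0 X207.50 Y24.19
M3 S845
G1 X153.33 Y80.81 F915
G1 X221.30 Y9.15
G1 X74.72 Y30.99
G1 X63.58 Y51.59
M5
G0 X230.15 Y13.22
M3 S845
G1 X133.15 Y67.62 F915
G1 X46.43 Y23.28
M5
G0 X0.00 Y0.00

viewBox `0 0 294.34 87.82` with mm width/height → 1 unit = 1 mm. Flip: y_m = 87.82 − y_svg.

**Shape 1** — `<line>` line segment, stroke `#ff0000` → cut (S845, F915). Machine vertices: (39.68,27.98) → (181.65,24.05). Open path.

**Shape 2** — `<circle>` circle, stroke `#ff0000` → cut (S845, F915). Machine vertices: (112.24,37.57) → (102.60,60.83) → (79.34,70.47) → (56.08,60.83) → (46.44,37.57) → (56.08,14.31) → (79.34,4.67) → (102.60,14.31) → (112.24,37.57). Closed: final G1 returns to the first vertex.

**Shape 3** — `<polygon>` rectangle, stroke `#ff0000` → cut (S845, F915). Machine vertices: (57.36,63.40) → (194.79,63.40) → (194.79,40.75) → (57.36,40.75) → (57.36,63.40). Closed: final G1 returns to the first vertex.

**Shape 4** — `<path>` quadratic bezier, stroke `#ff0000` → cut (S845, F915). Control points (SVG): P0=(210.62,23.54), P1=(191.10,42.71), P2=(106.33,33.83); sampled at t=k/4. Machine vertices: (210.62,64.28) → (196.78,56.45) → (174.79,52.12) → (144.64,51.30) → (106.33,53.99). Open path.

**Shape 5** — `<rect>` rectangle, stroke `#ff0000` → cut (S845, F915). Machine vertices: (72.43,62.67) → (120.54,62.67) → (120.54,27.19) → (72.43,27.19) → (72.43,62.67). Closed: final G1 returns to the first vertex.

**Shape 6** — `<polygon>` regular polygon, stroke `#ff0000` → cut (S845, F915). Machine vertices: (137.75,24.31) → (152.94,40.72) → (173.24,31.34) → (170.60,9.14) → (148.66,4.79) → (137.75,24.31). Closed: final G1 returns to the first vertex.

**Shape 7** — `<polyline>` open polyline, stroke `#ff0000` → cut (S845, F915). Machine vertices: (207.50,24.19) → (153.33,80.81) → (221.30,9.15) → (74.72,30.99) → (63.58,51.59). Open path.

**Shape 8** — `<polyline>` open polyline, stroke `#ff0000` → cut (S845, F915). Machine vertices: (230.15,13.22) → (133.15,67.62) → (46.43,23.28). Open path.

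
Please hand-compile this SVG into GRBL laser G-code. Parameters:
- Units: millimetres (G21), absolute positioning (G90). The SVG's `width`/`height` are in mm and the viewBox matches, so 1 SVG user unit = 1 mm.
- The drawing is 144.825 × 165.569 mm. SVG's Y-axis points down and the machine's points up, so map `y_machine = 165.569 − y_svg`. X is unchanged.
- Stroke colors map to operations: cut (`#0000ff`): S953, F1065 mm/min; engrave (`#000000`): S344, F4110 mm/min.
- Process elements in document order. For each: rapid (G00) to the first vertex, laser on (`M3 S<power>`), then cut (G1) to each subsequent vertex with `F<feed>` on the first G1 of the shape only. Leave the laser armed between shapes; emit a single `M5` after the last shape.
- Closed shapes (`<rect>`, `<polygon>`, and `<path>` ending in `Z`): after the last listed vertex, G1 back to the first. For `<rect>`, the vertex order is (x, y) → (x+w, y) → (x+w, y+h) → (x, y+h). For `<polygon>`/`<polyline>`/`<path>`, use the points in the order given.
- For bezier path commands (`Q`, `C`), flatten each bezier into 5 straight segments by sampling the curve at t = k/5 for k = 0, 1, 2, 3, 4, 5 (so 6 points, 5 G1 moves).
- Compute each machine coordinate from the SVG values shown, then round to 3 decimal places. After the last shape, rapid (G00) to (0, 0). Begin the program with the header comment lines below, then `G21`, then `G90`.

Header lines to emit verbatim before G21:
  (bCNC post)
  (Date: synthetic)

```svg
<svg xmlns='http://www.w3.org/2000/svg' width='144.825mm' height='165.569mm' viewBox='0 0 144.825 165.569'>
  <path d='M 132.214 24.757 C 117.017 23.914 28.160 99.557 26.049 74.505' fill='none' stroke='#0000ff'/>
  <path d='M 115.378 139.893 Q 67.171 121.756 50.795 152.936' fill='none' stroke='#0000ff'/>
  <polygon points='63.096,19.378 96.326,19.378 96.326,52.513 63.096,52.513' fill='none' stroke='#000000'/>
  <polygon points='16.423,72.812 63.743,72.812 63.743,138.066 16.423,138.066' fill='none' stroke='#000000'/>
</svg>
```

(bCNC post)
(Date: synthetic)
G21
G90
G00 X132.214 Y140.812
M3 S953
G1 X115.540 Y133.557 F1065
G1 X88.887 Y116.450
G1 X59.954 Y97.996
G1 X36.442 Y86.699
G1 X26.049 Y91.064
G00 X115.378 Y25.676
M3 S953
G1 X97.368 Y30.958 F1065
G1 X81.905 Y32.295
G1 X68.989 Y29.686
G1 X58.619 Y23.132
G1 X50.795 Y12.633
G00 X63.096 Y146.191
M3 S344
G1 X96.326 Y146.191 F4110
G1 X96.326 Y113.056
G1 X63.096 Y113.056
G1 X63.096 Y146.191
G00 X16.423 Y92.757
M3 S344
G1 X63.743 Y92.757 F4110
G1 X63.743 Y27.503
G1 X16.423 Y27.503
G1 X16.423 Y92.757
M5
G00 X0.000 Y0.000

viewBox `0 0 144.825 165.569` with mm width/height → 1 unit = 1 mm. Flip: y_m = 165.569 − y_svg.

**Shape 1** — `<path>` cubic bezier, stroke `#0000ff` → cut (S953, F1065). Control points (SVG): P0=(132.214,24.757), P1=(117.017,23.914), P2=(28.160,99.557), P3=(26.049,74.505); sampled at t=k/5. Machine vertices: (132.214,140.812) → (115.540,133.557) → (88.887,116.450) → (59.954,97.996) → (36.442,86.699) → (26.049,91.064). Open path.

**Shape 2** — `<path>` quadratic bezier, stroke `#0000ff` → cut (S953, F1065). Control points (SVG): P0=(115.378,139.893), P1=(67.171,121.756), P2=(50.795,152.936); sampled at t=k/5. Machine vertices: (115.378,25.676) → (97.368,30.958) → (81.905,32.295) → (68.989,29.686) → (58.619,23.132) → (50.795,12.633). Open path.

**Shape 3** — `<polygon>` rectangle, stroke `#000000` → engrave (S344, F4110). Machine vertices: (63.096,146.191) → (96.326,146.191) → (96.326,113.056) → (63.096,113.056) → (63.096,146.191). Closed: final G1 returns to the first vertex.

**Shape 4** — `<polygon>` rectangle, stroke `#000000` → engrave (S344, F4110). Machine vertices: (16.423,92.757) → (63.743,92.757) → (63.743,27.503) → (16.423,27.503) → (16.423,92.757). Closed: final G1 returns to the first vertex.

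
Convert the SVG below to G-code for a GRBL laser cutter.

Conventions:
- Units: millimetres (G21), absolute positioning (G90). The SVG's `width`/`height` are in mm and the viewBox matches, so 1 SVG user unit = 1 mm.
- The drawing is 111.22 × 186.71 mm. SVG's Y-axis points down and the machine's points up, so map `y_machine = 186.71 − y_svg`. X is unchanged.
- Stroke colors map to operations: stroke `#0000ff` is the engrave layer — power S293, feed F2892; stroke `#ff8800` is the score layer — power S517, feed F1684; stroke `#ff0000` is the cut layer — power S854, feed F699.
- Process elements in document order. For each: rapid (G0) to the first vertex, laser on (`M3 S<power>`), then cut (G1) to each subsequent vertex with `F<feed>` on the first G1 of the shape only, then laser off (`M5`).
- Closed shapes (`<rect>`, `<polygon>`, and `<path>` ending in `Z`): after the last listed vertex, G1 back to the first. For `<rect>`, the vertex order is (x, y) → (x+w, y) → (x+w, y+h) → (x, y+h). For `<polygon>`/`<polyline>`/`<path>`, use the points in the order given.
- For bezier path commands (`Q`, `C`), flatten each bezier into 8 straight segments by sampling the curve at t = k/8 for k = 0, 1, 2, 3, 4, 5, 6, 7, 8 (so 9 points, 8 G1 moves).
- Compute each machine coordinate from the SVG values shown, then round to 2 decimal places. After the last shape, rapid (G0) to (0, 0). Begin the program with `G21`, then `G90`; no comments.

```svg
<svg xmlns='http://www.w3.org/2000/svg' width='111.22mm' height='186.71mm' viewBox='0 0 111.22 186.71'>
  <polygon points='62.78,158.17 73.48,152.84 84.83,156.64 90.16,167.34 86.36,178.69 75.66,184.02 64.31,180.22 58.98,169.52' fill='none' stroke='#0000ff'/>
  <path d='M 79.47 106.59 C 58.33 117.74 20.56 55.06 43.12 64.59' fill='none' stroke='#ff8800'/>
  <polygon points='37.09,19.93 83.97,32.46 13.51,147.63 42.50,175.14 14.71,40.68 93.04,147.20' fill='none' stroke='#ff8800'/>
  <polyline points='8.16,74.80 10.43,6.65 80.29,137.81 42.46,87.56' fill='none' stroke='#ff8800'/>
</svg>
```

Since the viewBox matches the mm dimensions, user units are millimetres directly. The only transform is the Y-flip y_m = 186.71 − y_svg.

Shape 1 is a regular polygon drawn with `<polygon>`. Its stroke #0000ff means engrave at S293, F2892. After flipping Y the toolpath is (62.78,28.54) → (73.48,33.87) → (84.83,30.07) → (90.16,19.37) → (86.36,8.02) → (75.66,2.69) → (64.31,6.49) → (58.98,17.19) → (62.78,28.54), returning to the start.

Shape 2 is a cubic bezier drawn with `<path>`. Its stroke #ff8800 means score at S517, F1684. After flipping Y the toolpath is (79.47,80.12) → (70.91,79.11) → (61.70,83.32) → (52.73,91.02) → (44.91,100.51) → (39.13,110.08) → (36.31,118.01) → (37.34,122.59) → (43.12,122.12).

Shape 3 is a closed polygon drawn with `<polygon>`. Its stroke #ff8800 means score at S517, F1684. After flipping Y the toolpath is (37.09,166.78) → (83.97,154.25) → (13.51,39.08) → (42.50,11.57) → (14.71,146.03) → (93.04,39.51) → (37.09,166.78), returning to the start.

Shape 4 is a open polyline drawn with `<polyline>`. Its stroke #ff8800 means score at S517, F1684. After flipping Y the toolpath is (8.16,111.91) → (10.43,180.06) → (80.29,48.90) → (42.46,99.15).

G21
G90
G0 X62.78 Y28.54
M3 S293
G1 X73.48 Y33.87 F2892
G1 X84.83 Y30.07
G1 X90.16 Y19.37
G1 X86.36 Y8.02
G1 X75.66 Y2.69
G1 X64.31 Y6.49
G1 X58.98 Y17.19
G1 X62.78 Y28.54
M5
G0 X79.47 Y80.12
M3 S517
G1 X70.91 Y79.11 F1684
G1 X61.70 Y83.32
G1 X52.73 Y91.02
G1 X44.91 Y100.51
G1 X39.13 Y110.08
G1 X36.31 Y118.01
G1 X37.34 Y122.59
G1 X43.12 Y122.12
M5
G0 X37.09 Y166.78
M3 S517
G1 X83.97 Y154.25 F1684
G1 X13.51 Y39.08
G1 X42.50 Y11.57
G1 X14.71 Y146.03
G1 X93.04 Y39.51
G1 X37.09 Y166.78
M5
G0 X8.16 Y111.91
M3 S517
G1 X10.43 Y180.06 F1684
G1 X80.29 Y48.90
G1 X42.46 Y99.15
M5
G0 X0.00 Y0.00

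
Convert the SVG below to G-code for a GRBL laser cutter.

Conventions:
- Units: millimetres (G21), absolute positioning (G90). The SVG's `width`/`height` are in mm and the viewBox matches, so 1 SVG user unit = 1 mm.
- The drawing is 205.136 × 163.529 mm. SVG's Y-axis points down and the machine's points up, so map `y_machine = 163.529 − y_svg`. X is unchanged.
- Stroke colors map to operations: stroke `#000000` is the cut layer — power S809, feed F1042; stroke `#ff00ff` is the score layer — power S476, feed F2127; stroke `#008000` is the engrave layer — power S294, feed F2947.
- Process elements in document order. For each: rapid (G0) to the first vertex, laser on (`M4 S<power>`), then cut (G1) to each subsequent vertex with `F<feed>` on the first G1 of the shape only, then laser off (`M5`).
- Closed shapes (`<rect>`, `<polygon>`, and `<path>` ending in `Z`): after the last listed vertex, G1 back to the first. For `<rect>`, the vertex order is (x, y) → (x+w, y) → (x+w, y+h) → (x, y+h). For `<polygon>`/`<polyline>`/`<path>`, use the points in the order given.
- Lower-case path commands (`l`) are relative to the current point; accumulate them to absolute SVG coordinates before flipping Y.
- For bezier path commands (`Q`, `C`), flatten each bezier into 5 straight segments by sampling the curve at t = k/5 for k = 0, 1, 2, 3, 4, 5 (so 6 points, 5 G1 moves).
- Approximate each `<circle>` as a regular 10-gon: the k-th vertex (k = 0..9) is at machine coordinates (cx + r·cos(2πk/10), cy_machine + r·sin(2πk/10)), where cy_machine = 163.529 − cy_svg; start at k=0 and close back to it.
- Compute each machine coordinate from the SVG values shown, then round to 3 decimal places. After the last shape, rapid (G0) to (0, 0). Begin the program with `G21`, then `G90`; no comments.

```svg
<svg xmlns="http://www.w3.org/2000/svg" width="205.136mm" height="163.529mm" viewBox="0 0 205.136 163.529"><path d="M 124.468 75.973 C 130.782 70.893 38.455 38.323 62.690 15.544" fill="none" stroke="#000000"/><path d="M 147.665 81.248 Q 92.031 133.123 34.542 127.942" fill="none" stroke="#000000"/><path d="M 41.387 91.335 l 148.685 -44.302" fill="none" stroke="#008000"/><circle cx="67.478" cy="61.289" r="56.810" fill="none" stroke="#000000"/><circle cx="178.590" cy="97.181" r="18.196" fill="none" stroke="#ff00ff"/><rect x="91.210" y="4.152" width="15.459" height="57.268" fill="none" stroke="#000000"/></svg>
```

Since the viewBox matches the mm dimensions, user units are millimetres directly. The only transform is the Y-flip y_m = 163.529 − y_svg.

Shape 1 is a cubic bezier drawn with `<path>`. Its stroke #000000 means cut at S809, F1042. After flipping Y the toolpath is (124.468,87.556) → (118.141,93.605) → (98.470,104.461) → (75.785,118.337) → (60.415,133.441) → (62.690,147.985).

Shape 2 is a quadratic bezier drawn with `<path>`. Its stroke #000000 means cut at S809, F1042. After flipping Y the toolpath is (147.665,82.281) → (125.337,63.813) → (102.861,49.910) → (80.236,40.571) → (57.463,35.797) → (34.542,35.587).

Shape 3 is a line segment drawn with `<path>`. Its stroke #008000 means engrave at S294, F2947. After flipping Y the toolpath is (41.387,72.194) → (190.072,116.496).

Shape 4 is a circle drawn with `<circle>`. Its stroke #000000 means cut at S809, F1042. After flipping Y the toolpath is (124.288,102.240) → (113.438,135.632) → (85.033,156.270) → (49.923,156.270) → (21.518,135.632) → (10.668,102.240) → (21.518,68.848) → (49.923,48.210) → (85.033,48.210) → (113.438,68.848) → (124.288,102.240), returning to the start.

Shape 5 is a circle drawn with `<circle>`. Its stroke #ff00ff means score at S476, F2127. After flipping Y the toolpath is (196.786,66.348) → (193.311,77.043) → (184.213,83.653) → (172.967,83.653) → (163.869,77.043) → (160.394,66.348) → (163.869,55.653) → (172.967,49.043) → (184.213,49.043) → (193.311,55.653) → (196.786,66.348), returning to the start.

Shape 6 is a rectangle drawn with `<rect>`. Its stroke #000000 means cut at S809, F1042. After flipping Y the toolpath is (91.210,159.377) → (106.669,159.377) → (106.669,102.109) → (91.210,102.109) → (91.210,159.377), returning to the start.

G21
G90
G0 X124.468 Y87.556
M4 S809
G1 X118.141 Y93.605 F1042
G1 X98.470 Y104.461
G1 X75.785 Y118.337
G1 X60.415 Y133.441
G1 X62.690 Y147.985
M5
G0 X147.665 Y82.281
M4 S809
G1 X125.337 Y63.813 F1042
G1 X102.861 Y49.910
G1 X80.236 Y40.571
G1 X57.463 Y35.797
G1 X34.542 Y35.587
M5
G0 X41.387 Y72.194
M4 S294
G1 X190.072 Y116.496 F2947
M5
G0 X124.288 Y102.240
M4 S809
G1 X113.438 Y135.632 F1042
G1 X85.033 Y156.270
G1 X49.923 Y156.270
G1 X21.518 Y135.632
G1 X10.668 Y102.240
G1 X21.518 Y68.848
G1 X49.923 Y48.210
G1 X85.033 Y48.210
G1 X113.438 Y68.848
G1 X124.288 Y102.240
M5
G0 X196.786 Y66.348
M4 S476
G1 X193.311 Y77.043 F2127
G1 X184.213 Y83.653
G1 X172.967 Y83.653
G1 X163.869 Y77.043
G1 X160.394 Y66.348
G1 X163.869 Y55.653
G1 X172.967 Y49.043
G1 X184.213 Y49.043
G1 X193.311 Y55.653
G1 X196.786 Y66.348
M5
G0 X91.210 Y159.377
M4 S809
G1 X106.669 Y159.377 F1042
G1 X106.669 Y102.109
G1 X91.210 Y102.109
G1 X91.210 Y159.377
M5
G0 X0.000 Y0.000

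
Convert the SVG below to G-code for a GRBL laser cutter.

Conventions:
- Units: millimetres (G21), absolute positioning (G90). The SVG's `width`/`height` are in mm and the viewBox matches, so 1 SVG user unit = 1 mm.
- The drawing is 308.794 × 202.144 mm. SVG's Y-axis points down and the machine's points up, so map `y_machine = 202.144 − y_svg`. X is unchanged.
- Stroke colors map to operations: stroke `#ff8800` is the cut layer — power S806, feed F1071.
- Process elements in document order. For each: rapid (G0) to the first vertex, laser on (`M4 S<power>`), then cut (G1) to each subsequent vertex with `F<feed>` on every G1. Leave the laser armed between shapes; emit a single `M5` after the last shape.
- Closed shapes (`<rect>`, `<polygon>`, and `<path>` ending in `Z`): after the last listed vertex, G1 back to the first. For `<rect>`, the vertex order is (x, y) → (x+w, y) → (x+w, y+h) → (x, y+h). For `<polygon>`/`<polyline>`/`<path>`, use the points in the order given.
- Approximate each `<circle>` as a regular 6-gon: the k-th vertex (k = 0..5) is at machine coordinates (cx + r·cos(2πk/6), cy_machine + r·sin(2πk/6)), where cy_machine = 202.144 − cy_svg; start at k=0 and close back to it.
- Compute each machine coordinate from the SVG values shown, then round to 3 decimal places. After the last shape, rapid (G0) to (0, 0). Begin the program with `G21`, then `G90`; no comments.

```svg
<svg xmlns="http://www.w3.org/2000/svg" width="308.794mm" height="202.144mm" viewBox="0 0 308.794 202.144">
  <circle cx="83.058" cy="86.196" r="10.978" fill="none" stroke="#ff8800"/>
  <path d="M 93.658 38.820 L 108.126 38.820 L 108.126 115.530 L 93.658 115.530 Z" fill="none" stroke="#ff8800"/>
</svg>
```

G21
G90
G0 X94.036 Y115.948
M4 S806
G1 X88.547 Y125.455 F1071
G1 X77.569 Y125.455 F1071
G1 X72.080 Y115.948 F1071
G1 X77.569 Y106.441 F1071
G1 X88.547 Y106.441 F1071
G1 X94.036 Y115.948 F1071
G0 X93.658 Y163.324
M4 S806
G1 X108.126 Y163.324 F1071
G1 X108.126 Y86.614 F1071
G1 X93.658 Y86.614 F1071
G1 X93.658 Y163.324 F1071
M5
G0 X0.000 Y0.000

viewBox `0 0 308.794 202.144` with mm width/height → 1 unit = 1 mm. Flip: y_m = 202.144 − y_svg.

**Shape 1** — `<circle>` circle, stroke `#ff8800` → cut (S806, F1071). Machine vertices: (94.036,115.948) → (88.547,125.455) → (77.569,125.455) → (72.080,115.948) → (77.569,106.441) → (88.547,106.441) → (94.036,115.948). Closed: final G1 returns to the first vertex.

**Shape 2** — `<path>` rectangle, stroke `#ff8800` → cut (S806, F1071). Machine vertices: (93.658,163.324) → (108.126,163.324) → (108.126,86.614) → (93.658,86.614) → (93.658,163.324). Closed: final G1 returns to the first vertex.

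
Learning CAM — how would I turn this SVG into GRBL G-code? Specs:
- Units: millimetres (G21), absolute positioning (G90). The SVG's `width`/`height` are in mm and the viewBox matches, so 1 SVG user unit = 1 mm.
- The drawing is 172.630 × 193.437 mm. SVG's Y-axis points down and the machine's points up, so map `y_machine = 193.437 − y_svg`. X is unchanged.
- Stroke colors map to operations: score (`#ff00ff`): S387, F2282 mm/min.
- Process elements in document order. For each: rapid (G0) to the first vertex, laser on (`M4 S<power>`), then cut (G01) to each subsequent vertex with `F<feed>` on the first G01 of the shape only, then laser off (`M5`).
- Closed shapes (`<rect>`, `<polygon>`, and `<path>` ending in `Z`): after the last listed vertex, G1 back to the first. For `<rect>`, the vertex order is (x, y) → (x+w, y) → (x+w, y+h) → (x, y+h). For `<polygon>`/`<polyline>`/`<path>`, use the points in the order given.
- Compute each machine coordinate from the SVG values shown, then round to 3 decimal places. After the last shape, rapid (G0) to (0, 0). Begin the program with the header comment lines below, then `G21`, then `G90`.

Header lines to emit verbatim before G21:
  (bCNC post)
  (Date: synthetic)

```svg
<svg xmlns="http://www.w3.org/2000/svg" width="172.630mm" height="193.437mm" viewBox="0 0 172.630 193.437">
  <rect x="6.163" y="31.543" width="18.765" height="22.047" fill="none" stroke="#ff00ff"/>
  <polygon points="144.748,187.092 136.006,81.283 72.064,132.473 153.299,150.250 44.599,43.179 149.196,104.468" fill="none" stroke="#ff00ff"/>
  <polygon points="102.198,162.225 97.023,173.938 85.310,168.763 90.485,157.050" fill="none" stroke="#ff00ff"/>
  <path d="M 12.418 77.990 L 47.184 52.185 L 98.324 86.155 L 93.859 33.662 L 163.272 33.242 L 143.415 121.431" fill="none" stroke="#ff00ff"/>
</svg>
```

(bCNC post)
(Date: synthetic)
G21
G90
G0 X6.163 Y161.894
M4 S387
G01 X24.928 Y161.894 F2282
G01 X24.928 Y139.847
G01 X6.163 Y139.847
G01 X6.163 Y161.894
M5
G0 X144.748 Y6.345
M4 S387
G01 X136.006 Y112.154 F2282
G01 X72.064 Y60.964
G01 X153.299 Y43.187
G01 X44.599 Y150.258
G01 X149.196 Y88.969
G01 X144.748 Y6.345
M5
G0 X102.198 Y31.212
M4 S387
G01 X97.023 Y19.499 F2282
G01 X85.310 Y24.674
G01 X90.485 Y36.387
G01 X102.198 Y31.212
M5
G0 X12.418 Y115.447
M4 S387
G01 X47.184 Y141.252 F2282
G01 X98.324 Y107.282
G01 X93.859 Y159.775
G01 X163.272 Y160.195
G01 X143.415 Y72.006
M5
G0 X0.000 Y0.000

1 u = 1 mm; y_m = 193.437 − y.

[1] `<rect>` rectangle, #ff00ff→score S387 F2282: (6.163,161.894) → (24.928,161.894) → (24.928,139.847) → (6.163,139.847) → (6.163,161.894) (closed)

[2] `<polygon>` closed polygon, #ff00ff→score S387 F2282: (144.748,6.345) → (136.006,112.154) → (72.064,60.964) → (153.299,43.187) → (44.599,150.258) → (149.196,88.969) → (144.748,6.345) (closed)

[3] `<polygon>` regular polygon, #ff00ff→score S387 F2282: (102.198,31.212) → (97.023,19.499) → (85.310,24.674) → (90.485,36.387) → (102.198,31.212) (closed)

[4] `<path>` open polyline, #ff00ff→score S387 F2282: (12.418,115.447) → (47.184,141.252) → (98.324,107.282) → (93.859,159.775) → (163.272,160.195) → (143.415,72.006)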